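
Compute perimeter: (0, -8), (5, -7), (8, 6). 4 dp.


Sides: (0, -8)->(5, -7): sqrt(26) = 5.09902, (5, -7)->(8, 6): sqrt(178) = 13.341664, (8, 6)->(0, -8): sqrt(260) = 16.124515
Sum = 34.565199
Perimeter = 34.5652

34.5652


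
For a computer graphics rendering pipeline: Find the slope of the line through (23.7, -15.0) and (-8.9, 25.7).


slope = (y2-y1)/(x2-x1) = (25.7-(-15))/((-8.9)-23.7) = 40.7/(-32.6) = -1.2485

-1.2485


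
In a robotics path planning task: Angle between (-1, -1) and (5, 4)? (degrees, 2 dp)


u.v = -9, |u| = sqrt(2) = 1.4142, |v| = sqrt(41) = 6.4031
cos(theta) = u.v/(|u||v|) = -9/sqrt(82) = -0.993884
theta = acos(-0.993884) = 173.66 degrees

173.66 degrees


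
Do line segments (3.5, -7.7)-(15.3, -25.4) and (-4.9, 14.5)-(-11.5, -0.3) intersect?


Cross products: d1=270.84, d2=562.3, d3=113.28, d4=-178.18
d1*d2 < 0 and d3*d4 < 0? no

No, they don't intersect


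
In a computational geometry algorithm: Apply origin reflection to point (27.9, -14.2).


Reflection over origin: (x,y) -> (-x,-y)
(27.9, -14.2) -> (-27.9, 14.2)

(-27.9, 14.2)


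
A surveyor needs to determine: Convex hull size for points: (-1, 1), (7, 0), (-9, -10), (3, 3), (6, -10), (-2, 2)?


Convex hull vertices (CCW): (-9, -10), (6, -10), (7, 0), (3, 3), (-2, 2)
Count = 5

5


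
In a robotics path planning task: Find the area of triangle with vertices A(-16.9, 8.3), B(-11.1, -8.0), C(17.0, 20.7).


Area = |x_A(y_B-y_C) + x_B(y_C-y_A) + x_C(y_A-y_B)|/2
= |485.03 + (-137.64) + 277.1|/2
= 624.49/2 = 312.245

312.245


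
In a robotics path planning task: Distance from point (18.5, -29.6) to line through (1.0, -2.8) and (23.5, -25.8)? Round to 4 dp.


|cross product| = 200.5
|line direction| = sqrt(1035.25) = 32.1753
Distance = 200.5/sqrt(1035.25) = 6.2315

6.2315


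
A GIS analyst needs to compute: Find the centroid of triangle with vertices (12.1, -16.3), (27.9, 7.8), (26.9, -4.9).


Centroid = ((x_A+x_B+x_C)/3, (y_A+y_B+y_C)/3)
= ((12.1+27.9+26.9)/3, ((-16.3)+7.8+(-4.9))/3)
= (22.3, -4.4667)

(22.3, -4.4667)


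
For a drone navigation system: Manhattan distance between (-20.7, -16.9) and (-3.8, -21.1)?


|(-20.7)-(-3.8)| + |(-16.9)-(-21.1)| = 16.9 + 4.2 = 21.1

21.1


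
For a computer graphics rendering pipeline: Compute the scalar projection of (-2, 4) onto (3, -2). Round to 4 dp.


u.v = -14, |v| = sqrt(13) = 3.6056
Scalar projection = u.v / |v| = -14 / sqrt(13) = -3.8829

-3.8829


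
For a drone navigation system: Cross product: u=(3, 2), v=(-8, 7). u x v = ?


u x v = u_x*v_y - u_y*v_x = 3*7 - 2*(-8)
= 21 - (-16) = 37

37


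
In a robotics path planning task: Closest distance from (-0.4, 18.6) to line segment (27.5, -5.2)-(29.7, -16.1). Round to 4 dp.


Project P onto AB: t = 0 (clamped to [0,1])
Closest point on segment: (27.5, -5.2)
Distance: 36.6722

36.6722


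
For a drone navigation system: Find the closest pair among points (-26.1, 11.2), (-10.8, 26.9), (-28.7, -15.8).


d(P0,P1) = 21.9221, d(P0,P2) = 27.1249, d(P1,P2) = 46.3001
Closest: P0 and P1

Closest pair: (-26.1, 11.2) and (-10.8, 26.9), distance = 21.9221


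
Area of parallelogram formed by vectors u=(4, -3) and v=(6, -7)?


|u x v| = |4*(-7) - (-3)*6|
= |(-28) - (-18)| = 10

10


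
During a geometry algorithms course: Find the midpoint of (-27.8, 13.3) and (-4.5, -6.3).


M = (((-27.8)+(-4.5))/2, (13.3+(-6.3))/2)
= (-16.15, 3.5)

(-16.15, 3.5)


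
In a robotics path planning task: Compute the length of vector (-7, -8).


|u| = sqrt((-7)^2 + (-8)^2) = sqrt(113) = 10.6301

10.6301


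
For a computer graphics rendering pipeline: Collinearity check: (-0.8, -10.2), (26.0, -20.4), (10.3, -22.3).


Cross product: (26-(-0.8))*((-22.3)-(-10.2)) - ((-20.4)-(-10.2))*(10.3-(-0.8))
= -211.06

No, not collinear


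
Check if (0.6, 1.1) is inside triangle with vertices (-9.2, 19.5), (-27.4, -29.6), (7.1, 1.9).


Cross products: AB x AP = 816.06, BC x BP = 177.15, CA x CP = 127.44
All same sign? yes

Yes, inside


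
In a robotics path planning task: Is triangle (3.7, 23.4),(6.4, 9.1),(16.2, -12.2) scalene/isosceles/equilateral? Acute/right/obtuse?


Side lengths squared: AB^2=211.78, BC^2=549.73, CA^2=1423.61
Sorted: [211.78, 549.73, 1423.61]
By sides: Scalene, By angles: Obtuse

Scalene, Obtuse


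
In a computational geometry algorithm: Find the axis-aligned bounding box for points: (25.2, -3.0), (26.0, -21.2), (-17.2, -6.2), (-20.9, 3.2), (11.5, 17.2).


x range: [-20.9, 26]
y range: [-21.2, 17.2]
Bounding box: (-20.9,-21.2) to (26,17.2)

(-20.9,-21.2) to (26,17.2)


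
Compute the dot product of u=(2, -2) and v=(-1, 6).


u . v = u_x*v_x + u_y*v_y = 2*(-1) + (-2)*6
= (-2) + (-12) = -14

-14


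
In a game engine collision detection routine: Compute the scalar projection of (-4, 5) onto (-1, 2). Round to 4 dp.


u.v = 14, |v| = sqrt(5) = 2.2361
Scalar projection = u.v / |v| = 14 / sqrt(5) = 6.261

6.261


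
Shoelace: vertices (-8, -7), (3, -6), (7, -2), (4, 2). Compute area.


Shoelace sum: ((-8)*(-6) - 3*(-7)) + (3*(-2) - 7*(-6)) + (7*2 - 4*(-2)) + (4*(-7) - (-8)*2)
= 115
Area = |115|/2 = 57.5

57.5


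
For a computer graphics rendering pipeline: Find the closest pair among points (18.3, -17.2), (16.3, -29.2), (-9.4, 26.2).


d(P0,P1) = 12.1655, d(P0,P2) = 51.4864, d(P1,P2) = 61.0709
Closest: P0 and P1

Closest pair: (18.3, -17.2) and (16.3, -29.2), distance = 12.1655


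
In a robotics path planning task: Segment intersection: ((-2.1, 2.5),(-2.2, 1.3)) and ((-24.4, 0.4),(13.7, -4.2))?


Cross products: d1=182.59, d2=136.41, d3=-26.55, d4=19.63
d1*d2 < 0 and d3*d4 < 0? no

No, they don't intersect


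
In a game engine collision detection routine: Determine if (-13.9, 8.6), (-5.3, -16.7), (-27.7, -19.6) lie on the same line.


Cross product: ((-5.3)-(-13.9))*((-19.6)-8.6) - ((-16.7)-8.6)*((-27.7)-(-13.9))
= -591.66

No, not collinear


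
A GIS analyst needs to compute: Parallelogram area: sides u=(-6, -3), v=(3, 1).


|u x v| = |(-6)*1 - (-3)*3|
= |(-6) - (-9)| = 3

3


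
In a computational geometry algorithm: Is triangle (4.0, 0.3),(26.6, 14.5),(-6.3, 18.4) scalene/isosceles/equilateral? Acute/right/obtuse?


Side lengths squared: AB^2=712.4, BC^2=1097.62, CA^2=433.7
Sorted: [433.7, 712.4, 1097.62]
By sides: Scalene, By angles: Acute

Scalene, Acute


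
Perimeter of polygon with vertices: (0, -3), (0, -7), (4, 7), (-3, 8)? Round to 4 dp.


Sides: (0, -3)->(0, -7): sqrt(16) = 4, (0, -7)->(4, 7): sqrt(212) = 14.56022, (4, 7)->(-3, 8): sqrt(50) = 7.071068, (-3, 8)->(0, -3): sqrt(130) = 11.401754
Sum = 37.033042
Perimeter = 37.033

37.033


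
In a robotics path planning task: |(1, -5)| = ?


|u| = sqrt(1^2 + (-5)^2) = sqrt(26) = 5.099

5.099


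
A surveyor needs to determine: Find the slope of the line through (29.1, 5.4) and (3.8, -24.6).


slope = (y2-y1)/(x2-x1) = ((-24.6)-5.4)/(3.8-29.1) = (-30)/(-25.3) = 1.1858

1.1858


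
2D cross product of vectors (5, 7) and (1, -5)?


u x v = u_x*v_y - u_y*v_x = 5*(-5) - 7*1
= (-25) - 7 = -32

-32


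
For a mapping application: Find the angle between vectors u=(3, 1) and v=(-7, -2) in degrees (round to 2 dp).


u.v = -23, |u| = sqrt(10) = 3.1623, |v| = sqrt(53) = 7.2801
cos(theta) = u.v/(|u||v|) = -23/sqrt(530) = -0.999056
theta = acos(-0.999056) = 177.51 degrees

177.51 degrees


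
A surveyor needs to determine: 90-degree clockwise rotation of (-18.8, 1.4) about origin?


90° CW: (x,y) -> (y, -x)
(-18.8,1.4) -> (1.4, 18.8)

(1.4, 18.8)


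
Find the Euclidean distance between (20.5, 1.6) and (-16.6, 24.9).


dx=-37.1, dy=23.3
d^2 = (-37.1)^2 + 23.3^2 = 1919.3
d = sqrt(1919.3) = 43.8098

43.8098


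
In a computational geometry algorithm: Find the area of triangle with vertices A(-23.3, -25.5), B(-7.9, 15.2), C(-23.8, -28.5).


Area = |x_A(y_B-y_C) + x_B(y_C-y_A) + x_C(y_A-y_B)|/2
= |(-1018.21) + 23.7 + 968.66|/2
= 25.85/2 = 12.925

12.925


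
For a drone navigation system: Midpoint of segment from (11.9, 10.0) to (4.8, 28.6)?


M = ((11.9+4.8)/2, (10+28.6)/2)
= (8.35, 19.3)

(8.35, 19.3)


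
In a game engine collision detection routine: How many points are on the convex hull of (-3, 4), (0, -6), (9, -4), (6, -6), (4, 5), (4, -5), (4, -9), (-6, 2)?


Convex hull vertices (CCW): (-6, 2), (0, -6), (4, -9), (9, -4), (4, 5), (-3, 4)
Count = 6

6


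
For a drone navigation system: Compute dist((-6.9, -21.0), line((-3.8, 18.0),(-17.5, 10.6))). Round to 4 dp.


|cross product| = 511.36
|line direction| = sqrt(242.45) = 15.5708
Distance = 511.36/sqrt(242.45) = 32.8409

32.8409


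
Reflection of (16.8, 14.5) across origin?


Reflection over origin: (x,y) -> (-x,-y)
(16.8, 14.5) -> (-16.8, -14.5)

(-16.8, -14.5)


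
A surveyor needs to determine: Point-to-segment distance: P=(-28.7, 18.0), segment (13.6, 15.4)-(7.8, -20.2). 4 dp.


Project P onto AB: t = 0.1174 (clamped to [0,1])
Closest point on segment: (12.9189, 11.2194)
Distance: 42.1676

42.1676


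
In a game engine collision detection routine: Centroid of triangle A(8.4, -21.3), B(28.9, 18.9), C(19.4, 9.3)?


Centroid = ((x_A+x_B+x_C)/3, (y_A+y_B+y_C)/3)
= ((8.4+28.9+19.4)/3, ((-21.3)+18.9+9.3)/3)
= (18.9, 2.3)

(18.9, 2.3)


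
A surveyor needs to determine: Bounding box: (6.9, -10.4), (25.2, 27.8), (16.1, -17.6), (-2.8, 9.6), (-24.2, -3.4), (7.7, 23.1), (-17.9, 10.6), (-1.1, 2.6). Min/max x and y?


x range: [-24.2, 25.2]
y range: [-17.6, 27.8]
Bounding box: (-24.2,-17.6) to (25.2,27.8)

(-24.2,-17.6) to (25.2,27.8)


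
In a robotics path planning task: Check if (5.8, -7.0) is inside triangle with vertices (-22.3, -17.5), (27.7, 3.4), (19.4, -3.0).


Cross products: AB x AP = -62.29, BC x BP = -53.84, CA x CP = -30.4
All same sign? yes

Yes, inside


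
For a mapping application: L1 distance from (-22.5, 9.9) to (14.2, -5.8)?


|(-22.5)-14.2| + |9.9-(-5.8)| = 36.7 + 15.7 = 52.4

52.4


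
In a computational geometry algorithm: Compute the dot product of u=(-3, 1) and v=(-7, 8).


u . v = u_x*v_x + u_y*v_y = (-3)*(-7) + 1*8
= 21 + 8 = 29

29


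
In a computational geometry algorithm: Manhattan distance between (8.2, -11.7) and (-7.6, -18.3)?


|8.2-(-7.6)| + |(-11.7)-(-18.3)| = 15.8 + 6.6 = 22.4

22.4


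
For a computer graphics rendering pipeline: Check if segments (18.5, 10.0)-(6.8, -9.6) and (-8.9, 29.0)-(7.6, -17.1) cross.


Cross products: d1=949.64, d2=86.87, d3=-759.34, d4=103.43
d1*d2 < 0 and d3*d4 < 0? no

No, they don't intersect


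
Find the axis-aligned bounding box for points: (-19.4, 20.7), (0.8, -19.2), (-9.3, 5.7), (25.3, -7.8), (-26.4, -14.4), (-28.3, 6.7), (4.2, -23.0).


x range: [-28.3, 25.3]
y range: [-23, 20.7]
Bounding box: (-28.3,-23) to (25.3,20.7)

(-28.3,-23) to (25.3,20.7)


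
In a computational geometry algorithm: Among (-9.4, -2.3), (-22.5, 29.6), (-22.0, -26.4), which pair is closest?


d(P0,P1) = 34.4851, d(P0,P2) = 27.195, d(P1,P2) = 56.0022
Closest: P0 and P2

Closest pair: (-9.4, -2.3) and (-22.0, -26.4), distance = 27.195


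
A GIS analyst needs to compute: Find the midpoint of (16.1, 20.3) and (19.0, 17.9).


M = ((16.1+19)/2, (20.3+17.9)/2)
= (17.55, 19.1)

(17.55, 19.1)


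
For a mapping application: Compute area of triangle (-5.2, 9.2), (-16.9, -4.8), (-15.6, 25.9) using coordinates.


Area = |x_A(y_B-y_C) + x_B(y_C-y_A) + x_C(y_A-y_B)|/2
= |159.64 + (-282.23) + (-218.4)|/2
= 340.99/2 = 170.495

170.495


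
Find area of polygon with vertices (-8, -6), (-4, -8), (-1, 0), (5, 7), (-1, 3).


Shoelace sum: ((-8)*(-8) - (-4)*(-6)) + ((-4)*0 - (-1)*(-8)) + ((-1)*7 - 5*0) + (5*3 - (-1)*7) + ((-1)*(-6) - (-8)*3)
= 77
Area = |77|/2 = 38.5

38.5


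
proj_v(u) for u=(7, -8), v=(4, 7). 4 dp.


u.v = -28, |v| = sqrt(65) = 8.0623
Scalar projection = u.v / |v| = -28 / sqrt(65) = -3.473

-3.473


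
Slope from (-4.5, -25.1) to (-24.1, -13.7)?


slope = (y2-y1)/(x2-x1) = ((-13.7)-(-25.1))/((-24.1)-(-4.5)) = 11.4/(-19.6) = -0.5816

-0.5816


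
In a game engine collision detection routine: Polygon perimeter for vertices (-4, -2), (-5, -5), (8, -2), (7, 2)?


Sides: (-4, -2)->(-5, -5): sqrt(10) = 3.162278, (-5, -5)->(8, -2): sqrt(178) = 13.341664, (8, -2)->(7, 2): sqrt(17) = 4.123106, (7, 2)->(-4, -2): sqrt(137) = 11.7047
Sum = 32.331748
Perimeter = 32.3317

32.3317


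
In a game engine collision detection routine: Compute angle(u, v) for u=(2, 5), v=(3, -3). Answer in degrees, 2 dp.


u.v = -9, |u| = sqrt(29) = 5.3852, |v| = sqrt(18) = 4.2426
cos(theta) = u.v/(|u||v|) = -9/sqrt(522) = -0.393919
theta = acos(-0.393919) = 113.2 degrees

113.2 degrees


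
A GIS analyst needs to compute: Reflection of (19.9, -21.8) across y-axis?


Reflection over y-axis: (x,y) -> (-x,y)
(19.9, -21.8) -> (-19.9, -21.8)

(-19.9, -21.8)


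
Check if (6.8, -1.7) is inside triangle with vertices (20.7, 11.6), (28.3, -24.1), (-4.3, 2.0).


Cross products: AB x AP = -597.31, BC x BP = -169.09, CA x CP = -199.06
All same sign? yes

Yes, inside


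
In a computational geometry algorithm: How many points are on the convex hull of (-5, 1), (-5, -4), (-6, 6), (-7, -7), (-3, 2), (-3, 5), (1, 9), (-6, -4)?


Convex hull vertices (CCW): (-7, -7), (-5, -4), (1, 9), (-6, 6)
Count = 4

4


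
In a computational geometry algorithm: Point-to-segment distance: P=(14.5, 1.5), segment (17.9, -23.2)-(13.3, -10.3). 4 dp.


Project P onto AB: t = 1 (clamped to [0,1])
Closest point on segment: (13.3, -10.3)
Distance: 11.8609

11.8609


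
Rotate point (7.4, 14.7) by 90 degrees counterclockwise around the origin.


90° CCW: (x,y) -> (-y, x)
(7.4,14.7) -> (-14.7, 7.4)

(-14.7, 7.4)


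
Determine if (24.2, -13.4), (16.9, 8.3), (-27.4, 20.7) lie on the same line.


Cross product: (16.9-24.2)*(20.7-(-13.4)) - (8.3-(-13.4))*((-27.4)-24.2)
= 870.79

No, not collinear


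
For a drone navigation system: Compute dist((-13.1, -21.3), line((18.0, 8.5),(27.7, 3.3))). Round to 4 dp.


|cross product| = 450.78
|line direction| = sqrt(121.13) = 11.0059
Distance = 450.78/sqrt(121.13) = 40.958

40.958


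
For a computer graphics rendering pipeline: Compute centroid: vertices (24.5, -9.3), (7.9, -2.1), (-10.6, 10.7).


Centroid = ((x_A+x_B+x_C)/3, (y_A+y_B+y_C)/3)
= ((24.5+7.9+(-10.6))/3, ((-9.3)+(-2.1)+10.7)/3)
= (7.2667, -0.2333)

(7.2667, -0.2333)


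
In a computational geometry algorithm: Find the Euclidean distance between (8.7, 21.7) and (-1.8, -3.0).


dx=-10.5, dy=-24.7
d^2 = (-10.5)^2 + (-24.7)^2 = 720.34
d = sqrt(720.34) = 26.8392

26.8392


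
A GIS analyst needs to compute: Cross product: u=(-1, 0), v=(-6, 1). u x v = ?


u x v = u_x*v_y - u_y*v_x = (-1)*1 - 0*(-6)
= (-1) - 0 = -1

-1


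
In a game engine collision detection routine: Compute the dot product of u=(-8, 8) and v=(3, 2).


u . v = u_x*v_x + u_y*v_y = (-8)*3 + 8*2
= (-24) + 16 = -8

-8


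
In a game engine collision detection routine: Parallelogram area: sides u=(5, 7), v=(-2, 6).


|u x v| = |5*6 - 7*(-2)|
= |30 - (-14)| = 44

44


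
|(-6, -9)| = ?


|u| = sqrt((-6)^2 + (-9)^2) = sqrt(117) = 10.8167

10.8167


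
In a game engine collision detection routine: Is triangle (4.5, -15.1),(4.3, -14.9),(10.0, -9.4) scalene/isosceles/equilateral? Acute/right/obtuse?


Side lengths squared: AB^2=0.08, BC^2=62.74, CA^2=62.74
Sorted: [0.08, 62.74, 62.74]
By sides: Isosceles, By angles: Acute

Isosceles, Acute


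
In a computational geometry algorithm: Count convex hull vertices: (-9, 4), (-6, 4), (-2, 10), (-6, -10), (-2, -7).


Convex hull vertices (CCW): (-9, 4), (-6, -10), (-2, -7), (-2, 10)
Count = 4

4


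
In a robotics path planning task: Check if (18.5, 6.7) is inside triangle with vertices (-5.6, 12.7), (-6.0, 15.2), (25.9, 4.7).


Cross products: AB x AP = -57.85, BC x BP = -13.9, CA x CP = -3.8
All same sign? yes

Yes, inside


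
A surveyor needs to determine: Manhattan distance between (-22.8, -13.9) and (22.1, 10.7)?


|(-22.8)-22.1| + |(-13.9)-10.7| = 44.9 + 24.6 = 69.5

69.5


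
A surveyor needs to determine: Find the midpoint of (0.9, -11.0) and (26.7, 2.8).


M = ((0.9+26.7)/2, ((-11)+2.8)/2)
= (13.8, -4.1)

(13.8, -4.1)


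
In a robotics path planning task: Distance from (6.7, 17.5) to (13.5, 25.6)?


dx=6.8, dy=8.1
d^2 = 6.8^2 + 8.1^2 = 111.85
d = sqrt(111.85) = 10.5759

10.5759


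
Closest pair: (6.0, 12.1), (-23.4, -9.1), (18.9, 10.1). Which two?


d(P0,P1) = 36.2464, d(P0,P2) = 13.0541, d(P1,P2) = 46.4535
Closest: P0 and P2

Closest pair: (6.0, 12.1) and (18.9, 10.1), distance = 13.0541


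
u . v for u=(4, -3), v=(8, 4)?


u . v = u_x*v_x + u_y*v_y = 4*8 + (-3)*4
= 32 + (-12) = 20

20


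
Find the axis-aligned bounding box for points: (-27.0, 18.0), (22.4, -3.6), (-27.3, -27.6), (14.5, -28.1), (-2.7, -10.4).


x range: [-27.3, 22.4]
y range: [-28.1, 18]
Bounding box: (-27.3,-28.1) to (22.4,18)

(-27.3,-28.1) to (22.4,18)


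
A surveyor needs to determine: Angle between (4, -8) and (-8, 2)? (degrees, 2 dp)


u.v = -48, |u| = sqrt(80) = 8.9443, |v| = sqrt(68) = 8.2462
cos(theta) = u.v/(|u||v|) = -48/sqrt(5440) = -0.650791
theta = acos(-0.650791) = 130.6 degrees

130.6 degrees


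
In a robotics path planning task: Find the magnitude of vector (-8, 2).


|u| = sqrt((-8)^2 + 2^2) = sqrt(68) = 8.2462

8.2462


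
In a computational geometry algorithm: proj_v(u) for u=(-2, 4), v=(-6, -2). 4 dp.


u.v = 4, |v| = sqrt(40) = 6.3246
Scalar projection = u.v / |v| = 4 / sqrt(40) = 0.6325

0.6325


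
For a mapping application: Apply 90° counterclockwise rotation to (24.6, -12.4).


90° CCW: (x,y) -> (-y, x)
(24.6,-12.4) -> (12.4, 24.6)

(12.4, 24.6)


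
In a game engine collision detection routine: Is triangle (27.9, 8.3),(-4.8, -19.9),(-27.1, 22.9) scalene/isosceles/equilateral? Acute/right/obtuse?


Side lengths squared: AB^2=1864.53, BC^2=2329.13, CA^2=3238.16
Sorted: [1864.53, 2329.13, 3238.16]
By sides: Scalene, By angles: Acute

Scalene, Acute


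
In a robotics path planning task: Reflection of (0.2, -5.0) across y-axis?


Reflection over y-axis: (x,y) -> (-x,y)
(0.2, -5) -> (-0.2, -5)

(-0.2, -5)


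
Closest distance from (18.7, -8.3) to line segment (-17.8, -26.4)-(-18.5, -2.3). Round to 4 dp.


Project P onto AB: t = 0.7065 (clamped to [0,1])
Closest point on segment: (-18.2945, -9.3745)
Distance: 37.0101

37.0101


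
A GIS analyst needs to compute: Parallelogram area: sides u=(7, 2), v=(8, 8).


|u x v| = |7*8 - 2*8|
= |56 - 16| = 40

40


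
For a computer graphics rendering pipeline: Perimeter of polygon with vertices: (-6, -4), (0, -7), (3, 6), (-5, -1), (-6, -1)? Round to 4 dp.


Sides: (-6, -4)->(0, -7): sqrt(45) = 6.708204, (0, -7)->(3, 6): sqrt(178) = 13.341664, (3, 6)->(-5, -1): sqrt(113) = 10.630146, (-5, -1)->(-6, -1): sqrt(1) = 1, (-6, -1)->(-6, -4): sqrt(9) = 3
Sum = 34.680014
Perimeter = 34.68

34.68


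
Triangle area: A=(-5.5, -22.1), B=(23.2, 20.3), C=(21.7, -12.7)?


Area = |x_A(y_B-y_C) + x_B(y_C-y_A) + x_C(y_A-y_B)|/2
= |(-181.5) + 218.08 + (-920.08)|/2
= 883.5/2 = 441.75

441.75


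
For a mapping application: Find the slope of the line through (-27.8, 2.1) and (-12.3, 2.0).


slope = (y2-y1)/(x2-x1) = (2-2.1)/((-12.3)-(-27.8)) = (-0.1)/15.5 = -0.0065

-0.0065


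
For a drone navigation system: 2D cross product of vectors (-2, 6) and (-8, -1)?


u x v = u_x*v_y - u_y*v_x = (-2)*(-1) - 6*(-8)
= 2 - (-48) = 50

50


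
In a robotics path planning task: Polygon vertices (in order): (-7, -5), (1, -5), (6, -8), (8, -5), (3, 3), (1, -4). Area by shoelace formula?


Shoelace sum: ((-7)*(-5) - 1*(-5)) + (1*(-8) - 6*(-5)) + (6*(-5) - 8*(-8)) + (8*3 - 3*(-5)) + (3*(-4) - 1*3) + (1*(-5) - (-7)*(-4))
= 87
Area = |87|/2 = 43.5

43.5


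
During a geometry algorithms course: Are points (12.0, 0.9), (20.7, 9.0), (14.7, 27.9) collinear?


Cross product: (20.7-12)*(27.9-0.9) - (9-0.9)*(14.7-12)
= 213.03

No, not collinear


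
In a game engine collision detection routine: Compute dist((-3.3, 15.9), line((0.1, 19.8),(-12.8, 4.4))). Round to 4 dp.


|cross product| = 2.05
|line direction| = sqrt(403.57) = 20.0891
Distance = 2.05/sqrt(403.57) = 0.102

0.102


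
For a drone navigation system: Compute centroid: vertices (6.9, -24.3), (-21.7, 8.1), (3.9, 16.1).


Centroid = ((x_A+x_B+x_C)/3, (y_A+y_B+y_C)/3)
= ((6.9+(-21.7)+3.9)/3, ((-24.3)+8.1+16.1)/3)
= (-3.6333, -0.0333)

(-3.6333, -0.0333)


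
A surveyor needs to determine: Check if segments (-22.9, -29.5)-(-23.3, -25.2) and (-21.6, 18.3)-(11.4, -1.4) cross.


Cross products: d1=-1603.01, d2=-1468.99, d3=-24.71, d4=-158.73
d1*d2 < 0 and d3*d4 < 0? no

No, they don't intersect


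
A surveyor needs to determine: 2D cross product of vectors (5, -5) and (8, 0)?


u x v = u_x*v_y - u_y*v_x = 5*0 - (-5)*8
= 0 - (-40) = 40

40


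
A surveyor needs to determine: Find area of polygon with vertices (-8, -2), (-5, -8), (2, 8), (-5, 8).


Shoelace sum: ((-8)*(-8) - (-5)*(-2)) + ((-5)*8 - 2*(-8)) + (2*8 - (-5)*8) + ((-5)*(-2) - (-8)*8)
= 160
Area = |160|/2 = 80

80


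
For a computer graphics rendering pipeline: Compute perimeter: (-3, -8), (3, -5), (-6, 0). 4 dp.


Sides: (-3, -8)->(3, -5): sqrt(45) = 6.708204, (3, -5)->(-6, 0): sqrt(106) = 10.29563, (-6, 0)->(-3, -8): sqrt(73) = 8.544004
Sum = 25.547838
Perimeter = 25.5478

25.5478


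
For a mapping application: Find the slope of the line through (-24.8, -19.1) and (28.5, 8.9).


slope = (y2-y1)/(x2-x1) = (8.9-(-19.1))/(28.5-(-24.8)) = 28/53.3 = 0.5253

0.5253


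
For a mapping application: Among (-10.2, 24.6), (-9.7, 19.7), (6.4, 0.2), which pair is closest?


d(P0,P1) = 4.9254, d(P0,P2) = 29.5114, d(P1,P2) = 25.2875
Closest: P0 and P1

Closest pair: (-10.2, 24.6) and (-9.7, 19.7), distance = 4.9254


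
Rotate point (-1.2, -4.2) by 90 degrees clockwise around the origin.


90° CW: (x,y) -> (y, -x)
(-1.2,-4.2) -> (-4.2, 1.2)

(-4.2, 1.2)


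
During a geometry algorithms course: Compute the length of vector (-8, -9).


|u| = sqrt((-8)^2 + (-9)^2) = sqrt(145) = 12.0416

12.0416


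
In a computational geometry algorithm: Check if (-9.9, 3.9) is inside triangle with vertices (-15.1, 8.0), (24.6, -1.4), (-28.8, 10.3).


Cross products: AB x AP = -113.89, BC x BP = 120.63, CA x CP = -44.21
All same sign? no

No, outside


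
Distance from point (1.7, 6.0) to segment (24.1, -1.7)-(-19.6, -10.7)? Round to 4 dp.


Project P onto AB: t = 0.4569 (clamped to [0,1])
Closest point on segment: (4.1327, -5.8123)
Distance: 12.0602

12.0602


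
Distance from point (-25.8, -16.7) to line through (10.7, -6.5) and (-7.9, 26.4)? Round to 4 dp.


|cross product| = 1390.57
|line direction| = sqrt(1428.37) = 37.7938
Distance = 1390.57/sqrt(1428.37) = 36.7936

36.7936


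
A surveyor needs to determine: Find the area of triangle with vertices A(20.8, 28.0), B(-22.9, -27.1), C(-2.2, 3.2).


Area = |x_A(y_B-y_C) + x_B(y_C-y_A) + x_C(y_A-y_B)|/2
= |(-630.24) + 567.92 + (-121.22)|/2
= 183.54/2 = 91.77

91.77


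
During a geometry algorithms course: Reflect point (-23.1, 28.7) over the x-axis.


Reflection over x-axis: (x,y) -> (x,-y)
(-23.1, 28.7) -> (-23.1, -28.7)

(-23.1, -28.7)


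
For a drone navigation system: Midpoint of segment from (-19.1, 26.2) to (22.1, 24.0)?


M = (((-19.1)+22.1)/2, (26.2+24)/2)
= (1.5, 25.1)

(1.5, 25.1)


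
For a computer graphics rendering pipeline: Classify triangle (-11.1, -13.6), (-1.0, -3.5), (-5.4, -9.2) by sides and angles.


Side lengths squared: AB^2=204.02, BC^2=51.85, CA^2=51.85
Sorted: [51.85, 51.85, 204.02]
By sides: Isosceles, By angles: Obtuse

Isosceles, Obtuse


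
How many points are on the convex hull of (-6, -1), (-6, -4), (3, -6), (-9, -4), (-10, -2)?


Convex hull vertices (CCW): (-10, -2), (-9, -4), (3, -6), (-6, -1)
Count = 4

4


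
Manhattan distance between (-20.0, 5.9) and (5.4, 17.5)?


|(-20)-5.4| + |5.9-17.5| = 25.4 + 11.6 = 37

37


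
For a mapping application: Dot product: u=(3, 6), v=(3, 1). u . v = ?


u . v = u_x*v_x + u_y*v_y = 3*3 + 6*1
= 9 + 6 = 15

15


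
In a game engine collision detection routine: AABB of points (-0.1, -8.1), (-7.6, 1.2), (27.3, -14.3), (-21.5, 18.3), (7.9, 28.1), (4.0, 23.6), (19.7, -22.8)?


x range: [-21.5, 27.3]
y range: [-22.8, 28.1]
Bounding box: (-21.5,-22.8) to (27.3,28.1)

(-21.5,-22.8) to (27.3,28.1)


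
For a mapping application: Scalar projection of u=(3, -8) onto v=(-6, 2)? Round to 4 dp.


u.v = -34, |v| = sqrt(40) = 6.3246
Scalar projection = u.v / |v| = -34 / sqrt(40) = -5.3759

-5.3759


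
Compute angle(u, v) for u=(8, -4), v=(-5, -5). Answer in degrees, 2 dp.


u.v = -20, |u| = sqrt(80) = 8.9443, |v| = sqrt(50) = 7.0711
cos(theta) = u.v/(|u||v|) = -20/sqrt(4000) = -0.316228
theta = acos(-0.316228) = 108.43 degrees

108.43 degrees


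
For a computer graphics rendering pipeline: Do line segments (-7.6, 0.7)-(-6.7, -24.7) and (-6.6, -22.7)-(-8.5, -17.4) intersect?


Cross products: d1=-39.16, d2=4.33, d3=4.34, d4=-39.15
d1*d2 < 0 and d3*d4 < 0? yes

Yes, they intersect


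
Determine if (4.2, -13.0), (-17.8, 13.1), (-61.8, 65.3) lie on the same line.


Cross product: ((-17.8)-4.2)*(65.3-(-13)) - (13.1-(-13))*((-61.8)-4.2)
= 0

Yes, collinear


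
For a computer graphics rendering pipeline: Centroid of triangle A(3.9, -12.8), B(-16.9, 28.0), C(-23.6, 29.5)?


Centroid = ((x_A+x_B+x_C)/3, (y_A+y_B+y_C)/3)
= ((3.9+(-16.9)+(-23.6))/3, ((-12.8)+28+29.5)/3)
= (-12.2, 14.9)

(-12.2, 14.9)


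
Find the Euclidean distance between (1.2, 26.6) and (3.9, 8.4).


dx=2.7, dy=-18.2
d^2 = 2.7^2 + (-18.2)^2 = 338.53
d = sqrt(338.53) = 18.3992

18.3992


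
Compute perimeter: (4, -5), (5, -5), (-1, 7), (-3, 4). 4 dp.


Sides: (4, -5)->(5, -5): sqrt(1) = 1, (5, -5)->(-1, 7): sqrt(180) = 13.416408, (-1, 7)->(-3, 4): sqrt(13) = 3.605551, (-3, 4)->(4, -5): sqrt(130) = 11.401754
Sum = 29.423713
Perimeter = 29.4237

29.4237


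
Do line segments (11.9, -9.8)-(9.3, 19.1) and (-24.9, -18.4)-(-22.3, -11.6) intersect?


Cross products: d1=-227.88, d2=-135.06, d3=1085.88, d4=993.06
d1*d2 < 0 and d3*d4 < 0? no

No, they don't intersect


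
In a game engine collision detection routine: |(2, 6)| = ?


|u| = sqrt(2^2 + 6^2) = sqrt(40) = 6.3246

6.3246


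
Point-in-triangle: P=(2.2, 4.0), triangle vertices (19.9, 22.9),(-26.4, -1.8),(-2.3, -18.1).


Cross products: AB x AP = 437.88, BC x BP = 605.96, CA x CP = 306.12
All same sign? yes

Yes, inside


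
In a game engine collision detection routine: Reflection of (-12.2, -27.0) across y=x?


Reflection over y=x: (x,y) -> (y,x)
(-12.2, -27) -> (-27, -12.2)

(-27, -12.2)


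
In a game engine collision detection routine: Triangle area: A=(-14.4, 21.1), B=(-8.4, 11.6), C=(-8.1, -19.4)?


Area = |x_A(y_B-y_C) + x_B(y_C-y_A) + x_C(y_A-y_B)|/2
= |(-446.4) + 340.2 + (-76.95)|/2
= 183.15/2 = 91.575

91.575


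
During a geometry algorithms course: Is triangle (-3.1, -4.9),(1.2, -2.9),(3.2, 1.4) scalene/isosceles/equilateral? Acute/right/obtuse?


Side lengths squared: AB^2=22.49, BC^2=22.49, CA^2=79.38
Sorted: [22.49, 22.49, 79.38]
By sides: Isosceles, By angles: Obtuse

Isosceles, Obtuse


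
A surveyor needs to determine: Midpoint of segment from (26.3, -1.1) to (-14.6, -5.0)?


M = ((26.3+(-14.6))/2, ((-1.1)+(-5))/2)
= (5.85, -3.05)

(5.85, -3.05)


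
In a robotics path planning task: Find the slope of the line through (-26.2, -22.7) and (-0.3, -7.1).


slope = (y2-y1)/(x2-x1) = ((-7.1)-(-22.7))/((-0.3)-(-26.2)) = 15.6/25.9 = 0.6023

0.6023


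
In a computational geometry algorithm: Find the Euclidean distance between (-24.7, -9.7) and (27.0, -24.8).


dx=51.7, dy=-15.1
d^2 = 51.7^2 + (-15.1)^2 = 2900.9
d = sqrt(2900.9) = 53.86

53.86


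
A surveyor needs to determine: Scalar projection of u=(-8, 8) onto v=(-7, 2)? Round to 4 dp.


u.v = 72, |v| = sqrt(53) = 7.2801
Scalar projection = u.v / |v| = 72 / sqrt(53) = 9.89

9.89


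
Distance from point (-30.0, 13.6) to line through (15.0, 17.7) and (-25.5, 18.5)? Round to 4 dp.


|cross product| = 202.05
|line direction| = sqrt(1640.89) = 40.5079
Distance = 202.05/sqrt(1640.89) = 4.9879

4.9879


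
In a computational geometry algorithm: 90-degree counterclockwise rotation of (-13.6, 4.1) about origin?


90° CCW: (x,y) -> (-y, x)
(-13.6,4.1) -> (-4.1, -13.6)

(-4.1, -13.6)


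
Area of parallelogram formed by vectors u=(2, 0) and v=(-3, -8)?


|u x v| = |2*(-8) - 0*(-3)|
= |(-16) - 0| = 16

16


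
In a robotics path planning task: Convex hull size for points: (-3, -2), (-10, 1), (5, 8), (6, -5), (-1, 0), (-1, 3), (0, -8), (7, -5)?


Convex hull vertices (CCW): (-10, 1), (0, -8), (7, -5), (5, 8)
Count = 4

4


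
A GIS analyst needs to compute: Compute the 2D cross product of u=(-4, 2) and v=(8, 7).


u x v = u_x*v_y - u_y*v_x = (-4)*7 - 2*8
= (-28) - 16 = -44

-44


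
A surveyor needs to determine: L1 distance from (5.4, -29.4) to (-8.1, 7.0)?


|5.4-(-8.1)| + |(-29.4)-7| = 13.5 + 36.4 = 49.9

49.9


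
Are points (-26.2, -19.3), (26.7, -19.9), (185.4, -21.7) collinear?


Cross product: (26.7-(-26.2))*((-21.7)-(-19.3)) - ((-19.9)-(-19.3))*(185.4-(-26.2))
= 0

Yes, collinear


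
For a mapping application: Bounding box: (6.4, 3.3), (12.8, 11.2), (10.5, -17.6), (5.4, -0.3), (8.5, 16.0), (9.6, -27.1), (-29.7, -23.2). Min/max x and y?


x range: [-29.7, 12.8]
y range: [-27.1, 16]
Bounding box: (-29.7,-27.1) to (12.8,16)

(-29.7,-27.1) to (12.8,16)


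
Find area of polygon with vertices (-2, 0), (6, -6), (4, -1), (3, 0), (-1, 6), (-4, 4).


Shoelace sum: ((-2)*(-6) - 6*0) + (6*(-1) - 4*(-6)) + (4*0 - 3*(-1)) + (3*6 - (-1)*0) + ((-1)*4 - (-4)*6) + ((-4)*0 - (-2)*4)
= 79
Area = |79|/2 = 39.5

39.5


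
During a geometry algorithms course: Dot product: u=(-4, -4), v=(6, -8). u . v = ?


u . v = u_x*v_x + u_y*v_y = (-4)*6 + (-4)*(-8)
= (-24) + 32 = 8

8


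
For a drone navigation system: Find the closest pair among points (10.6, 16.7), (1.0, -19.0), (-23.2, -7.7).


d(P0,P1) = 36.9682, d(P0,P2) = 41.6869, d(P1,P2) = 26.7082
Closest: P1 and P2

Closest pair: (1.0, -19.0) and (-23.2, -7.7), distance = 26.7082


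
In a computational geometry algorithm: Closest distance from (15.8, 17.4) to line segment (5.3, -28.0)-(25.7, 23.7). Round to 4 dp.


Project P onto AB: t = 0.8292 (clamped to [0,1])
Closest point on segment: (22.2153, 14.8686)
Distance: 6.8966

6.8966


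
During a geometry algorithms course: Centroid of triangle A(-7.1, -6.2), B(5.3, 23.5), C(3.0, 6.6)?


Centroid = ((x_A+x_B+x_C)/3, (y_A+y_B+y_C)/3)
= (((-7.1)+5.3+3)/3, ((-6.2)+23.5+6.6)/3)
= (0.4, 7.9667)

(0.4, 7.9667)


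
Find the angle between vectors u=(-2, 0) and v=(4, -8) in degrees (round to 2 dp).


u.v = -8, |u| = sqrt(4) = 2, |v| = sqrt(80) = 8.9443
cos(theta) = u.v/(|u||v|) = -8/sqrt(320) = -0.447214
theta = acos(-0.447214) = 116.57 degrees

116.57 degrees


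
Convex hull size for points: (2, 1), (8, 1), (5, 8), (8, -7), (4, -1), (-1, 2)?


Convex hull vertices (CCW): (-1, 2), (8, -7), (8, 1), (5, 8)
Count = 4

4


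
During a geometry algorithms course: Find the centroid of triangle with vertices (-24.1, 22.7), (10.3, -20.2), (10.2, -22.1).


Centroid = ((x_A+x_B+x_C)/3, (y_A+y_B+y_C)/3)
= (((-24.1)+10.3+10.2)/3, (22.7+(-20.2)+(-22.1))/3)
= (-1.2, -6.5333)

(-1.2, -6.5333)


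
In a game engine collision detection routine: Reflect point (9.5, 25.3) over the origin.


Reflection over origin: (x,y) -> (-x,-y)
(9.5, 25.3) -> (-9.5, -25.3)

(-9.5, -25.3)


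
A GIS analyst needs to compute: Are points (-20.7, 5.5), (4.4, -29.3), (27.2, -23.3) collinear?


Cross product: (4.4-(-20.7))*((-23.3)-5.5) - ((-29.3)-5.5)*(27.2-(-20.7))
= 944.04

No, not collinear


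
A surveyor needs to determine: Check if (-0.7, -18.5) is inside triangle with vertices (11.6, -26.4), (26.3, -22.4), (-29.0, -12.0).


Cross products: AB x AP = 165.33, BC x BP = 65.13, CA x CP = 143.62
All same sign? yes

Yes, inside


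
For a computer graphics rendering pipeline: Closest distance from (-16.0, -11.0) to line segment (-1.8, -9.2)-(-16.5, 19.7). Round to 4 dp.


Project P onto AB: t = 0.1491 (clamped to [0,1])
Closest point on segment: (-3.9914, -4.8918)
Distance: 13.4728

13.4728


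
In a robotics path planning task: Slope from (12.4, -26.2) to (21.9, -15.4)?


slope = (y2-y1)/(x2-x1) = ((-15.4)-(-26.2))/(21.9-12.4) = 10.8/9.5 = 1.1368

1.1368


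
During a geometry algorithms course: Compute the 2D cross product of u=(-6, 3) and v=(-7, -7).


u x v = u_x*v_y - u_y*v_x = (-6)*(-7) - 3*(-7)
= 42 - (-21) = 63

63


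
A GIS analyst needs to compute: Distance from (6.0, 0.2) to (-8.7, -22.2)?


dx=-14.7, dy=-22.4
d^2 = (-14.7)^2 + (-22.4)^2 = 717.85
d = sqrt(717.85) = 26.7927

26.7927


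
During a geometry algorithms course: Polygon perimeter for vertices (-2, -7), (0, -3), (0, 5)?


Sides: (-2, -7)->(0, -3): sqrt(20) = 4.472136, (0, -3)->(0, 5): sqrt(64) = 8, (0, 5)->(-2, -7): sqrt(148) = 12.165525
Sum = 24.637661
Perimeter = 24.6377

24.6377


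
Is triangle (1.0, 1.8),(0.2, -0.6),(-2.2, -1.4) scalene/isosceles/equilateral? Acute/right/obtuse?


Side lengths squared: AB^2=6.4, BC^2=6.4, CA^2=20.48
Sorted: [6.4, 6.4, 20.48]
By sides: Isosceles, By angles: Obtuse

Isosceles, Obtuse


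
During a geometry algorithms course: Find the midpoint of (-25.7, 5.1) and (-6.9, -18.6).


M = (((-25.7)+(-6.9))/2, (5.1+(-18.6))/2)
= (-16.3, -6.75)

(-16.3, -6.75)


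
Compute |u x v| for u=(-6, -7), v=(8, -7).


|u x v| = |(-6)*(-7) - (-7)*8|
= |42 - (-56)| = 98

98


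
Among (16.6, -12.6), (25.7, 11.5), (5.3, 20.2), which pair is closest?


d(P0,P1) = 25.7608, d(P0,P2) = 34.6919, d(P1,P2) = 22.1777
Closest: P1 and P2

Closest pair: (25.7, 11.5) and (5.3, 20.2), distance = 22.1777


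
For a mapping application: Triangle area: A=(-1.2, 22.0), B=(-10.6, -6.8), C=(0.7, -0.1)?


Area = |x_A(y_B-y_C) + x_B(y_C-y_A) + x_C(y_A-y_B)|/2
= |8.04 + 234.26 + 20.16|/2
= 262.46/2 = 131.23

131.23


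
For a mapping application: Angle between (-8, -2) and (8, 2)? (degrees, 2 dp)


u.v = -68, |u| = sqrt(68) = 8.2462, |v| = sqrt(68) = 8.2462
cos(theta) = u.v/(|u||v|) = -68/sqrt(4624) = -1
theta = acos(-1) = 180 degrees

180 degrees


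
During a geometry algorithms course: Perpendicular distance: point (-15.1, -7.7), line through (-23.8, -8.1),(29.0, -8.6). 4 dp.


|cross product| = 25.47
|line direction| = sqrt(2788.09) = 52.8024
Distance = 25.47/sqrt(2788.09) = 0.4824

0.4824


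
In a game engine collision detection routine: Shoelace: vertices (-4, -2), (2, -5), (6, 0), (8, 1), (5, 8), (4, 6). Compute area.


Shoelace sum: ((-4)*(-5) - 2*(-2)) + (2*0 - 6*(-5)) + (6*1 - 8*0) + (8*8 - 5*1) + (5*6 - 4*8) + (4*(-2) - (-4)*6)
= 133
Area = |133|/2 = 66.5

66.5


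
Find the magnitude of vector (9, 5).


|u| = sqrt(9^2 + 5^2) = sqrt(106) = 10.2956

10.2956


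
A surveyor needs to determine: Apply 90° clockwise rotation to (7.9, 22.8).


90° CW: (x,y) -> (y, -x)
(7.9,22.8) -> (22.8, -7.9)

(22.8, -7.9)


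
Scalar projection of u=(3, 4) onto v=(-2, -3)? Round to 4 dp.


u.v = -18, |v| = sqrt(13) = 3.6056
Scalar projection = u.v / |v| = -18 / sqrt(13) = -4.9923

-4.9923


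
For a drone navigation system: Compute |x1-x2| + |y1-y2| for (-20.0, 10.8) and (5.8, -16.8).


|(-20)-5.8| + |10.8-(-16.8)| = 25.8 + 27.6 = 53.4

53.4


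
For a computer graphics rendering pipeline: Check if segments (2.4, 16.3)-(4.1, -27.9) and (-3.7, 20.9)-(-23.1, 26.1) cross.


Cross products: d1=57.52, d2=906.16, d3=-261.8, d4=-1110.44
d1*d2 < 0 and d3*d4 < 0? no

No, they don't intersect


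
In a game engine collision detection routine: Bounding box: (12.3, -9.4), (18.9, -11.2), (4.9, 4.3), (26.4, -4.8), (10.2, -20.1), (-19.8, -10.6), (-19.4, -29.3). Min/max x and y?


x range: [-19.8, 26.4]
y range: [-29.3, 4.3]
Bounding box: (-19.8,-29.3) to (26.4,4.3)

(-19.8,-29.3) to (26.4,4.3)


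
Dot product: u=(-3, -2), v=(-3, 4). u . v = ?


u . v = u_x*v_x + u_y*v_y = (-3)*(-3) + (-2)*4
= 9 + (-8) = 1

1


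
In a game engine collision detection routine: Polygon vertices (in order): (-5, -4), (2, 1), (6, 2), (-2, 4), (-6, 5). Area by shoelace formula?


Shoelace sum: ((-5)*1 - 2*(-4)) + (2*2 - 6*1) + (6*4 - (-2)*2) + ((-2)*5 - (-6)*4) + ((-6)*(-4) - (-5)*5)
= 92
Area = |92|/2 = 46

46


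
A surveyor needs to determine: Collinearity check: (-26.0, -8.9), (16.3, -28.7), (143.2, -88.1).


Cross product: (16.3-(-26))*((-88.1)-(-8.9)) - ((-28.7)-(-8.9))*(143.2-(-26))
= 0

Yes, collinear


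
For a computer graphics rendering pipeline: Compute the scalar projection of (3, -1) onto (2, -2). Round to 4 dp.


u.v = 8, |v| = sqrt(8) = 2.8284
Scalar projection = u.v / |v| = 8 / sqrt(8) = 2.8284

2.8284


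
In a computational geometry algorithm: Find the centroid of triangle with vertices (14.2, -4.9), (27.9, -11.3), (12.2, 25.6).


Centroid = ((x_A+x_B+x_C)/3, (y_A+y_B+y_C)/3)
= ((14.2+27.9+12.2)/3, ((-4.9)+(-11.3)+25.6)/3)
= (18.1, 3.1333)

(18.1, 3.1333)


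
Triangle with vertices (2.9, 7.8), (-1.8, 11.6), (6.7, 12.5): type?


Side lengths squared: AB^2=36.53, BC^2=73.06, CA^2=36.53
Sorted: [36.53, 36.53, 73.06]
By sides: Isosceles, By angles: Right

Isosceles, Right


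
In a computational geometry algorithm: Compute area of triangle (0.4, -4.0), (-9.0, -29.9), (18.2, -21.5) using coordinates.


Area = |x_A(y_B-y_C) + x_B(y_C-y_A) + x_C(y_A-y_B)|/2
= |(-3.36) + 157.5 + 471.38|/2
= 625.52/2 = 312.76

312.76


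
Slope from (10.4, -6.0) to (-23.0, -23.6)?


slope = (y2-y1)/(x2-x1) = ((-23.6)-(-6))/((-23)-10.4) = (-17.6)/(-33.4) = 0.5269

0.5269


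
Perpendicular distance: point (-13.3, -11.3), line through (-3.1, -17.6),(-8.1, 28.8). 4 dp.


|cross product| = 441.78
|line direction| = sqrt(2177.96) = 46.6686
Distance = 441.78/sqrt(2177.96) = 9.4663

9.4663


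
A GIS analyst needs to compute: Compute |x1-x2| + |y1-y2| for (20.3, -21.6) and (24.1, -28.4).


|20.3-24.1| + |(-21.6)-(-28.4)| = 3.8 + 6.8 = 10.6

10.6


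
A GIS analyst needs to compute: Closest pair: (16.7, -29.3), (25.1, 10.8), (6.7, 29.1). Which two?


d(P0,P1) = 40.9704, d(P0,P2) = 59.25, d(P1,P2) = 25.9509
Closest: P1 and P2

Closest pair: (25.1, 10.8) and (6.7, 29.1), distance = 25.9509


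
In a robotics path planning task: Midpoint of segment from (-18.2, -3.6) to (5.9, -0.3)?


M = (((-18.2)+5.9)/2, ((-3.6)+(-0.3))/2)
= (-6.15, -1.95)

(-6.15, -1.95)


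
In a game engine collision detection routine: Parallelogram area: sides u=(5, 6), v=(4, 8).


|u x v| = |5*8 - 6*4|
= |40 - 24| = 16

16


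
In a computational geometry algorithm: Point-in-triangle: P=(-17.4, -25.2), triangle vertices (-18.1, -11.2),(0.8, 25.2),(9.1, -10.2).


Cross products: AB x AP = -290.08, BC x BP = -1062.6, CA x CP = 381.5
All same sign? no

No, outside


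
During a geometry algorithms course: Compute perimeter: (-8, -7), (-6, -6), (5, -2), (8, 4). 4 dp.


Sides: (-8, -7)->(-6, -6): sqrt(5) = 2.236068, (-6, -6)->(5, -2): sqrt(137) = 11.7047, (5, -2)->(8, 4): sqrt(45) = 6.708204, (8, 4)->(-8, -7): sqrt(377) = 19.416488
Sum = 40.06546
Perimeter = 40.0655

40.0655


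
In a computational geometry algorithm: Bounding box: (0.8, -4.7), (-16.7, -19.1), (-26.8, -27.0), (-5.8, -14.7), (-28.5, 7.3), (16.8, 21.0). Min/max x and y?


x range: [-28.5, 16.8]
y range: [-27, 21]
Bounding box: (-28.5,-27) to (16.8,21)

(-28.5,-27) to (16.8,21)
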